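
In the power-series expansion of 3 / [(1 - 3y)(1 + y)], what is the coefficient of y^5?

Partial fractions give a closed form: a_n = (9/4)·3^n + (3/4)·(-1)^n.
At n = 5: a_5 = 546.

546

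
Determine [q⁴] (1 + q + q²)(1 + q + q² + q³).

(1 + q + q²) has coefficients 1,1,1 for degrees 0…2.
(1 + q + q² + q³) has coefficients 1,1,1,1,0 for degrees 0…4.
[q⁴] = 1·0 + 1·1 + 1·1 = 2.

2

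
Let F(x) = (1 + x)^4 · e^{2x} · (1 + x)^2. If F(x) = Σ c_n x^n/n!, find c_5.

12032

The EGF product rule gives c_5 = Σ_{k_1+k_2+k_3=5} C(5; k_1,k_2,k_3) · ∏ g_i(k_i), where (1+x)^4 gives the falling factorial (4)_k; e^{2x} gives (2)^k; (1+x)^2 gives the falling factorial (2)_k.
g_1(k) for k = 0…5: 1, 4, 12, 24, 24, 0.
g_2(k) for k = 0…5: 1, 2, 4, 8, 16, 32.
g_3(k) for k = 0…5: 1, 2, 2, 0, 0, 0.
First combine the last two factors: h(k) = Σ_j C(k,j)·g_2(j)·g_3(k−j) for k = 0…5: 1, 4, 14, 44, 128, 352.
c_5 = Σ_k C(5,k)·g_1(k)·h(5−k) = 1·1·352 + 5·4·128 + 10·12·44 + 10·24·14 + 5·24·4 = 352 + 2560 + 5280 + 3360 + 480 = 12032.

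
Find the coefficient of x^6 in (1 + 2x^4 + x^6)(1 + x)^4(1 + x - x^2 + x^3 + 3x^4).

40

(1 + 2x^4 + x^6) has coefficients 1,0,0,0,2,0,1 for degrees 0…6.
(1 + x)^4 has coefficients 1,4,6,4,1,0,0 for degrees 0…6.
Finally multiplying by (1 + x - x^2 + x^3 + 3x^4), the product of all factors after the first has coefficients 1,5,9,7,6,15,21 for degrees 0…6.
[x^6] = 1·21 + 2·9 + 1·1 = 40.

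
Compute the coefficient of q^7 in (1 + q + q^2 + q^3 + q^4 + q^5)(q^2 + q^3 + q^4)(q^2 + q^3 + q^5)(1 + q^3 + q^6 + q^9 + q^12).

(1 + q + q^2 + q^3 + q^4 + q^5) has coefficients 1,1,1,1,1,1 for degrees 0…5.
(q^2 + q^3 + q^4) has coefficients 0,0,1,1,1,0,0,0 for degrees 0…7.
Multiplying by (q^2 + q^3 + q^5) gives running coefficients 0,0,0,0,1,2,2,2 for degrees 0…7.
Finally multiplying by (1 + q^3 + q^6 + q^9 + q^12), the product of all factors after the first has coefficients 0,0,0,0,1,2,2,3 for degrees 0…7.
[q^7] = 1·3 + 1·2 + 1·2 + 1·1 + 1·0 + 1·0 = 8.

8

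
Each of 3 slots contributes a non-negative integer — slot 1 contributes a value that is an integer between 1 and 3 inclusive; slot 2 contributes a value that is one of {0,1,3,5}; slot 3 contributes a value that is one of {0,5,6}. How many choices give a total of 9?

The generating function for the choices is (z + z^2 + z^3)·(1 + z + z^3 + z^5)·(1 + z^5 + z^6); the count is [z^9].
(z + z^2 + z^3) has coefficients 0,1,1,1 for degrees 0…3.
(1 + z + z^3 + z^5) has coefficients 1,1,0,1,0,1,0,0,0,0 for degrees 0…9.
Finally multiplying by (1 + z^5 + z^6), the product of all factors after the first has coefficients 1,1,0,1,0,2,2,1,1,1 for degrees 0…9.
[z^9] = 1·1 + 1·1 + 1·2 = 4.

4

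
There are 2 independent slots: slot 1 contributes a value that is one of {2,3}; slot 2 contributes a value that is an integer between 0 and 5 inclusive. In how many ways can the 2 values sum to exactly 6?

2

The generating function for the choices is (z² + z³)·(1 + z + z² + z³ + z⁴ + z⁵); the count is [z⁶].
(z² + z³) has coefficients 0,0,1,1 for degrees 0…3.
(1 + z + z² + z³ + z⁴ + z⁵) has coefficients 1,1,1,1,1,1,0 for degrees 0…6.
[z⁶] = 1·1 + 1·1 = 2.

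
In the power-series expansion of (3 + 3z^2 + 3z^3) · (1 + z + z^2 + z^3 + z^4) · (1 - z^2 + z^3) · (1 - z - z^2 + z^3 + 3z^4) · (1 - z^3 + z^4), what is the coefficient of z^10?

9

(3 + 3z^2 + 3z^3) has coefficients 3,0,3,3 for degrees 0…3.
(1 + z + z^2 + z^3 + z^4) has coefficients 1,1,1,1,1,0,0,0,0,0,0 for degrees 0…10.
Multiplying by (1 - z^2 + z^3) gives running coefficients 1,1,0,1,1,0,0,1,0,0,0 for degrees 0…10.
Multiplying by (1 - z - z^2 + z^3 + 3z^4) gives running coefficients 1,0,-2,1,4,1,0,5,2,-1,1 for degrees 0…10.
Finally multiplying by (1 - z^3 + z^4), the product of all factors after the first has coefficients 1,0,-2,0,5,3,-3,2,5,0,-4 for degrees 0…10.
[z^10] = 3·(-4) + 3·5 + 3·2 = 9.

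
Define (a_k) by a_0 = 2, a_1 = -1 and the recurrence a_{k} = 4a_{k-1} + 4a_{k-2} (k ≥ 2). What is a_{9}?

The ordinary generating function has denominator 1 - 4z - 4z^2.
Iterating the recurrence: a_0,…,a_{9} = 2, -1, 4, 12, 64, 304, 1472, 7104, 34304, 165632.

165632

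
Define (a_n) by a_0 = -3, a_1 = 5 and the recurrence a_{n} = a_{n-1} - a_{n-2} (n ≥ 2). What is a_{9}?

The ordinary generating function has denominator 1 - z + z^2.
Iterating the recurrence: a_0,…,a_{9} = -3, 5, 8, 3, -5, -8, -3, 5, 8, 3.

3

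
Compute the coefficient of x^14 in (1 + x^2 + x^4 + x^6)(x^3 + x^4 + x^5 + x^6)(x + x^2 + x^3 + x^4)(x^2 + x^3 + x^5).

23

(1 + x^2 + x^4 + x^6) has coefficients 1,0,1,0,1,0,1 for degrees 0…6.
(x^3 + x^4 + x^5 + x^6) has coefficients 0,0,0,1,1,1,1,0,0,0,0,0,0,0,0 for degrees 0…14.
Multiplying by (x + x^2 + x^3 + x^4) gives running coefficients 0,0,0,0,1,2,3,4,3,2,1,0,0,0,0 for degrees 0…14.
Finally multiplying by (x^2 + x^3 + x^5), the product of all factors after the first has coefficients 0,0,0,0,0,0,1,3,5,8,9,8,7,4,2 for degrees 0…14.
[x^14] = 1·2 + 1·7 + 1·9 + 1·5 = 23.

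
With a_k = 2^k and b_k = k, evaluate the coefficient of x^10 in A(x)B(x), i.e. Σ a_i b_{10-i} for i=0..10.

The convolution is the x^10 coefficient of A(x)B(x).
Σ = 1·10 + 2·9 + 4·8 + 8·7 + 16·6 + 32·5 + 64·4 + 128·3 + 256·2 + 512·1 + 1024·0 = 2036.

2036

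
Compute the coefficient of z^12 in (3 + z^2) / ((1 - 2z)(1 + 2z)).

The denominator gives the recurrence a_n = 4a_(n−2) for n ≥ 3; the numerator fixes a_0 = 3, a_1 = 0, a_2 = 13.
Iterating: 3, 0, 13, 0, 52, 0, 208, 0, 832, 0, 3328, 0, 13312, so a_12 = 13312.

13312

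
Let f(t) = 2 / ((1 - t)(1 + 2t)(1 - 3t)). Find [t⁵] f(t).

Partial fractions give a closed form: a_n = (-1/3)·1^n + (8/15)·(-2)^n + (9/5)·3^n.
At n = 5: a_5 = 420.

420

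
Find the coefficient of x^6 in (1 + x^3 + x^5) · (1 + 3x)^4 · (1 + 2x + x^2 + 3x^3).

650

(1 + x^3 + x^5) has coefficients 1,0,0,1,0,1 for degrees 0…5.
(1 + 3x)^4 has coefficients 1,12,54,108,81,0,0 for degrees 0…6.
Finally multiplying by (1 + 2x + x^2 + 3x^3), the product of all factors after the first has coefficients 1,14,79,231,387,432,405 for degrees 0…6.
[x^6] = 1·405 + 1·231 + 1·14 = 650.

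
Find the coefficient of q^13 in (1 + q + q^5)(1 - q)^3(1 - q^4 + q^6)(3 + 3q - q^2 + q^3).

7

(1 + q + q^5) has coefficients 1,1,0,0,0,1 for degrees 0…5.
(1 - q)^3 has coefficients 1,-3,3,-1,0,0,0,0,0,0,0,0,0,0 for degrees 0…13.
Multiplying by (1 - q^4 + q^6) gives running coefficients 1,-3,3,-1,-1,3,-2,-2,3,-1,0,0,0,0 for degrees 0…13.
Finally multiplying by (3 + 3q - q^2 + q^3), the product of all factors after the first has coefficients 3,-6,-1,10,-12,10,3,-16,8,6,-8,4,-1,0 for degrees 0…13.
[q^13] = 1·0 + 1·(-1) + 1·8 = 7.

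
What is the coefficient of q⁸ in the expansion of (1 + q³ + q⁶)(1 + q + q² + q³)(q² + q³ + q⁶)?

4

(1 + q³ + q⁶) has coefficients 1,0,0,1,0,0,1 for degrees 0…6.
(1 + q + q² + q³) has coefficients 1,1,1,1,0,0,0,0,0 for degrees 0…8.
Finally multiplying by (q² + q³ + q⁶), the product of all factors after the first has coefficients 0,0,1,2,2,2,2,1,1 for degrees 0…8.
[q⁸] = 1·1 + 1·2 + 1·1 = 4.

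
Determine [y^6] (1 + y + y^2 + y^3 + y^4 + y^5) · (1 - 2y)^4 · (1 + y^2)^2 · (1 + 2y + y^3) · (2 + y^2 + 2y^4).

-183

(1 + y + y^2 + y^3 + y^4 + y^5) has coefficients 1,1,1,1,1,1 for degrees 0…5.
(1 - 2y)^4 has coefficients 1,-8,24,-32,16,0,0 for degrees 0…6.
Multiplying by (1 + y^2)^2 gives running coefficients 1,-8,26,-48,65,-72,56 for degrees 0…6.
Multiplying by (1 + 2y + y^3) gives running coefficients 1,-6,10,5,-39,84,-136 for degrees 0…6.
Finally multiplying by (2 + y^2 + 2y^4), the product of all factors after the first has coefficients 2,-12,21,4,-66,161,-291 for degrees 0…6.
[y^6] = 1·(-291) + 1·161 + 1·(-66) + 1·4 + 1·21 + 1·(-12) = -183.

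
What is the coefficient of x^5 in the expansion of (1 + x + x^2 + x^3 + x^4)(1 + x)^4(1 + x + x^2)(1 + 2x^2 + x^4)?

(1 + x + x^2 + x^3 + x^4) has coefficients 1,1,1,1,1 for degrees 0…4.
(1 + x)^4 has coefficients 1,4,6,4,1,0 for degrees 0…5.
Multiplying by (1 + x + x^2) gives running coefficients 1,5,11,14,11,5 for degrees 0…5.
Finally multiplying by (1 + 2x^2 + x^4), the product of all factors after the first has coefficients 1,5,13,24,34,38 for degrees 0…5.
[x^5] = 1·38 + 1·34 + 1·24 + 1·13 + 1·5 = 114.

114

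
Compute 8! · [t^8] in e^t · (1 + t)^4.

3393

The EGF product rule gives c_8 = Σ_{k_1+k_2=8} C(8; k_1,k_2) · ∏ g_i(k_i), where e^t gives (1)^k; (1+t)^4 gives the falling factorial (4)_k.
g_1(k) for k = 0…8: 1, 1, 1, 1, 1, 1, 1, 1, 1.
g_2(k) for k = 0…8: 1, 4, 12, 24, 24, 0, 0, 0, 0.
c_8 = Σ_k C(8,k)·g_1(k)·g_2(8−k) = 70·1·24 + 56·1·24 + 28·1·12 + 8·1·4 + 1·1·1 = 1680 + 1344 + 336 + 32 + 1 = 3393.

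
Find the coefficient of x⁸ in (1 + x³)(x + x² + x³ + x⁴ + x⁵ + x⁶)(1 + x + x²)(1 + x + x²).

(1 + x³) has coefficients 1,0,0,1 for degrees 0…3.
(x + x² + x³ + x⁴ + x⁵ + x⁶) has coefficients 0,1,1,1,1,1,1,0,0 for degrees 0…8.
Multiplying by (1 + x + x²) gives running coefficients 0,1,2,3,3,3,3,2,1 for degrees 0…8.
Finally multiplying by (1 + x + x²), the product of all factors after the first has coefficients 0,1,3,6,8,9,9,8,6 for degrees 0…8.
[x⁸] = 1·6 + 1·9 = 15.

15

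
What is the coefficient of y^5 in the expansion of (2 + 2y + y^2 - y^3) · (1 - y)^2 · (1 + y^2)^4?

(2 + 2y + y^2 - y^3) has coefficients 2,2,1,-1 for degrees 0…3.
(1 - y)^2 has coefficients 1,-2,1,0,0,0 for degrees 0…5.
Finally multiplying by (1 + y^2)^4, the product of all factors after the first has coefficients 1,-2,5,-8,10,-12 for degrees 0…5.
[y^5] = 2·(-12) + 2·10 + 1·(-8) − 1·5 = -17.

-17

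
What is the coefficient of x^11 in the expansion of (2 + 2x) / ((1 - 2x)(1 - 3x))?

The denominator gives the recurrence a_n = 5a_(n−1) − 6a_(n−2) for n ≥ 3; the numerator fixes a_0 = 2, a_1 = 12, a_2 = 48.
Iterating: 2, 12, 48, 168, 552, 1752, 5448, 16728, 50952, 154392, 466248, 1404888, so a_11 = 1404888.

1404888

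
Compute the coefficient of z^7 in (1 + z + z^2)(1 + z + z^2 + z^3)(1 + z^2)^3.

(1 + z + z^2) has coefficients 1,1,1 for degrees 0…2.
(1 + z + z^2 + z^3) has coefficients 1,1,1,1,0,0,0,0 for degrees 0…7.
Finally multiplying by (1 + z^2)^3, the product of all factors after the first has coefficients 1,1,4,4,6,6,4,4 for degrees 0…7.
[z^7] = 1·4 + 1·4 + 1·6 = 14.

14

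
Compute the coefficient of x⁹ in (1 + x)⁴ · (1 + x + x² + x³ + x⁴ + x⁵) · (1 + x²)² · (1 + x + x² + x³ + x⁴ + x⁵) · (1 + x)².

(1 + x)⁴ has coefficients 1,4,6,4,1 for degrees 0…4.
(1 + x + x² + x³ + x⁴ + x⁵) has coefficients 1,1,1,1,1,1,0,0,0,0 for degrees 0…9.
Multiplying by (1 + x²)² gives running coefficients 1,1,3,3,4,4,3,3,1,1 for degrees 0…9.
Multiplying by (1 + x + x² + x³ + x⁴ + x⁵) gives running coefficients 1,2,5,8,12,16,18,20,18,16 for degrees 0…9.
Finally multiplying by (1 + x)², the product of all factors after the first has coefficients 1,4,10,20,33,48,62,72,76,72 for degrees 0…9.
[x⁹] = 1·72 + 4·76 + 6·72 + 4·62 + 1·48 = 1104.

1104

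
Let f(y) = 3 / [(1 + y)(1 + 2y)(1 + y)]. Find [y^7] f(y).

-1506

The denominator gives the recurrence a_n = −4a_(n−1) − 5a_(n−2) − 2a_(n−3) for n ≥ 3; the numerator fixes a_0 = 3, a_1 = -12, a_2 = 33.
Iterating: 3, -12, 33, -78, 171, -360, 741, -1506, so a_7 = -1506.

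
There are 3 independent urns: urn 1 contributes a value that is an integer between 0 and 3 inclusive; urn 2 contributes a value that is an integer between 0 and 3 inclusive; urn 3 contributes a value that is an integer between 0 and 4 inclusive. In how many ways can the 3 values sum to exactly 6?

The generating function for the choices is (1 + q + q² + q³)·(1 + q + q² + q³)·(1 + q + q² + q³ + q⁴); the count is [q⁶].
(1 + q + q² + q³) has coefficients 1,1,1,1 for degrees 0…3.
(1 + q + q² + q³) has coefficients 1,1,1,1,0,0,0 for degrees 0…6.
Finally multiplying by (1 + q + q² + q³ + q⁴), the product of all factors after the first has coefficients 1,2,3,4,4,3,2 for degrees 0…6.
[q⁶] = 1·2 + 1·3 + 1·4 + 1·4 = 13.

13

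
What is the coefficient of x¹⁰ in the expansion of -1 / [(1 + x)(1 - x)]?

-1

The denominator gives the recurrence a_n = a_(n−2) for n ≥ 2; the numerator fixes a_0 = -1, a_1 = 0.
Iterating: -1, 0, -1, 0, -1, 0, -1, 0, -1, 0, -1, so a_10 = -1.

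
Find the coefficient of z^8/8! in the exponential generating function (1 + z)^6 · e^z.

93289

The EGF product rule gives c_8 = Σ_{k_1+k_2=8} C(8; k_1,k_2) · ∏ g_i(k_i), where (1+z)^6 gives the falling factorial (6)_k; e^z gives (1)^k.
g_1(k) for k = 0…8: 1, 6, 30, 120, 360, 720, 720, 0, 0.
g_2(k) for k = 0…8: 1, 1, 1, 1, 1, 1, 1, 1, 1.
c_8 = Σ_k C(8,k)·g_1(k)·g_2(8−k) = 1·1·1 + 8·6·1 + 28·30·1 + 56·120·1 + 70·360·1 + 56·720·1 + 28·720·1 = 1 + 48 + 840 + 6720 + 25200 + 40320 + 20160 = 93289.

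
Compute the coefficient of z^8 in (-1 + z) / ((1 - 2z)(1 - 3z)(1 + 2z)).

-7822

Partial fractions give a closed form: a_n = (1/2)·2^n + (-6/5)·3^n + (-3/10)·(-2)^n.
At n = 8: a_8 = -7822.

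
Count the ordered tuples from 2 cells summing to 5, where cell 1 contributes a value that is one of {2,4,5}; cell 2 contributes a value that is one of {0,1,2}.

The generating function for the choices is (x² + x⁴ + x⁵)·(1 + x + x²); the count is [x⁵].
(x² + x⁴ + x⁵) has coefficients 0,0,1,0,1,1 for degrees 0…5.
(1 + x + x²) has coefficients 1,1,1,0,0,0 for degrees 0…5.
[x⁵] = 1·0 + 1·1 + 1·1 = 2.

2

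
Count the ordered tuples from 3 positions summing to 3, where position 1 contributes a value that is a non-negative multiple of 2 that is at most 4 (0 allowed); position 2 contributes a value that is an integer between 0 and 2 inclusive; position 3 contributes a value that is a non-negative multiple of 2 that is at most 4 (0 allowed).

2

The generating function for the choices is (1 + z^2 + z^4)·(1 + z + z^2)·(1 + z^2 + z^4); the count is [z^3].
(1 + z^2 + z^4) has coefficients 1,0,1,0 for degrees 0…3.
(1 + z + z^2) has coefficients 1,1,1,0 for degrees 0…3.
Finally multiplying by (1 + z^2 + z^4), the product of all factors after the first has coefficients 1,1,2,1 for degrees 0…3.
[z^3] = 1·1 + 1·1 = 2.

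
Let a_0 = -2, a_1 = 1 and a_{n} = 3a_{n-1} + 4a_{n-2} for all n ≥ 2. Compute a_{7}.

-3275

The ordinary generating function has denominator 1 - 3q - 4q^2.
Iterating the recurrence: a_0,…,a_{7} = -2, 1, -5, -11, -53, -203, -821, -3275.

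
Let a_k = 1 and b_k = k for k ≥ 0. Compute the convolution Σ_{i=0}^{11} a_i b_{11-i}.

The convolution is the t^11 coefficient of A(t)B(t).
Σ = 1·11 + 1·10 + 1·9 + 1·8 + 1·7 + 1·6 + 1·5 + 1·4 + 1·3 + 1·2 + 1·1 + 1·0 = 66.

66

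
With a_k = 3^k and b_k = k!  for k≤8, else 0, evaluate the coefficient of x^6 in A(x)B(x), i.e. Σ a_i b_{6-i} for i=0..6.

2592

This is [x^6] in the product of the two ordinary generating functions.
Σ = 1·720 + 3·120 + 9·24 + 27·6 + 81·2 + 243·1 + 729·1 = 2592.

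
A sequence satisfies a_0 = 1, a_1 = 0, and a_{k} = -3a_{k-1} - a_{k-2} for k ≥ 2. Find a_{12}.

-17711

The ordinary generating function has denominator 1 + 3z + z^2.
Iterating the recurrence: a_0,…,a_{12} = 1, 0, -1, 3, -8, 21, -55, 144, -377, 987, -2584, 6765, -17711.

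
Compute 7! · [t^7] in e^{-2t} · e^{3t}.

1

The EGF product rule gives c_7 = Σ_{k_1+k_2=7} C(7; k_1,k_2) · ∏ g_i(k_i), where e^{-2t} gives (-2)^k; e^{3t} gives (3)^k.
g_1(k) for k = 0…7: 1, -2, 4, -8, 16, -32, 64, -128.
g_2(k) for k = 0…7: 1, 3, 9, 27, 81, 243, 729, 2187.
c_7 = Σ_k C(7,k)·g_1(k)·g_2(7−k) = 1·1·2187 + 7·(-2)·729 + 21·4·243 + 35·(-8)·81 + 35·16·27 + 21·(-32)·9 + 7·64·3 + 1·(-128)·1 = 2187 − 10206 + 20412 − 22680 + 15120 − 6048 + 1344 − 128 = 1.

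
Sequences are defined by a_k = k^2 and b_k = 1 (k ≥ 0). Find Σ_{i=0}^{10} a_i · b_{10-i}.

The convolution is the x^10 coefficient of A(x)B(x).
Σ = 0·1 + 1·1 + 4·1 + 9·1 + 16·1 + 25·1 + 36·1 + 49·1 + 64·1 + 81·1 + 100·1 = 385.

385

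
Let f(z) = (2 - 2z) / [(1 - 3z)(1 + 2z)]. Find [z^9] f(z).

15132

Partial fractions give a closed form: a_n = (4/5)·3^n + (6/5)·(-2)^n.
At n = 9: a_9 = 15132.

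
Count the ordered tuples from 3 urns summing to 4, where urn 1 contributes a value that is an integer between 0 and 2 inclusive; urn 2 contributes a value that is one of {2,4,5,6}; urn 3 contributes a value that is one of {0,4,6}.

2

The generating function for the choices is (1 + x + x^2)·(x^2 + x^4 + x^5 + x^6)·(1 + x^4 + x^6); the count is [x^4].
(1 + x + x^2) has coefficients 1,1,1 for degrees 0…2.
(x^2 + x^4 + x^5 + x^6) has coefficients 0,0,1,0,1 for degrees 0…4.
Finally multiplying by (1 + x^4 + x^6), the product of all factors after the first has coefficients 0,0,1,0,1 for degrees 0…4.
[x^4] = 1·1 + 1·0 + 1·1 = 2.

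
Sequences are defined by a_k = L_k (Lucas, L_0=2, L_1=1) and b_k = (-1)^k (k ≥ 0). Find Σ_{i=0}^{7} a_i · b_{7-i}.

The convolution is the x^7 coefficient of A(x)B(x).
Σ = 2·(-1) + 1·1 + 3·(-1) + 4·1 + 7·(-1) + 11·1 + 18·(-1) + 29·1 = 15.

15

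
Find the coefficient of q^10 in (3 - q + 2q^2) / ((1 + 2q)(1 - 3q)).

The denominator gives the recurrence a_n = a_(n−1) + 6a_(n−2) for n ≥ 3; the numerator fixes a_0 = 3, a_1 = 2, a_2 = 22.
Iterating: 3, 2, 22, 34, 166, 370, 1366, 3586, 11782, 33298, 103990, so a_10 = 103990.

103990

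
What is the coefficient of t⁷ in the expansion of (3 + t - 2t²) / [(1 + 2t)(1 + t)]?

-512

The denominator gives the recurrence a_n = −3a_(n−1) − 2a_(n−2) for n ≥ 3; the numerator fixes a_0 = 3, a_1 = -8, a_2 = 16.
Iterating: 3, -8, 16, -32, 64, -128, 256, -512, so a_7 = -512.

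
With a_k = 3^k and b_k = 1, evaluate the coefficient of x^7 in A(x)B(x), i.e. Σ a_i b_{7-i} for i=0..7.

The convolution is the t^7 coefficient of A(t)B(t).
Σ = 1·1 + 3·1 + 9·1 + 27·1 + 81·1 + 243·1 + 729·1 + 2187·1 = 3280.

3280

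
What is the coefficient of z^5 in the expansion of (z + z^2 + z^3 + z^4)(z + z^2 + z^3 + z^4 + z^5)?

4

(z + z^2 + z^3 + z^4) has coefficients 0,1,1,1,1 for degrees 0…4.
(z + z^2 + z^3 + z^4 + z^5) has coefficients 0,1,1,1,1,1 for degrees 0…5.
[z^5] = 1·1 + 1·1 + 1·1 + 1·1 = 4.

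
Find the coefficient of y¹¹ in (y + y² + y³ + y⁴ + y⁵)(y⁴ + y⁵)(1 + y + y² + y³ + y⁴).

7

(y + y² + y³ + y⁴ + y⁵) has coefficients 0,1,1,1,1,1 for degrees 0…5.
(y⁴ + y⁵) has coefficients 0,0,0,0,1,1,0,0,0,0,0,0 for degrees 0…11.
Finally multiplying by (1 + y + y² + y³ + y⁴), the product of all factors after the first has coefficients 0,0,0,0,1,2,2,2,2,1,0,0 for degrees 0…11.
[y¹¹] = 1·0 + 1·1 + 1·2 + 1·2 + 1·2 = 7.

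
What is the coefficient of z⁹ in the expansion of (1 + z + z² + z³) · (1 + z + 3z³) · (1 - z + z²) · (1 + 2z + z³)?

(1 + z + z² + z³) has coefficients 1,1,1,1 for degrees 0…3.
(1 + z + 3z³) has coefficients 1,1,0,3,0,0,0,0,0,0 for degrees 0…9.
Multiplying by (1 - z + z²) gives running coefficients 1,0,0,4,-3,3,0,0,0,0 for degrees 0…9.
Finally multiplying by (1 + 2z + z³), the product of all factors after the first has coefficients 1,2,0,5,5,-3,10,-3,3,0 for degrees 0…9.
[z⁹] = 1·0 + 1·3 + 1·(-3) + 1·10 = 10.

10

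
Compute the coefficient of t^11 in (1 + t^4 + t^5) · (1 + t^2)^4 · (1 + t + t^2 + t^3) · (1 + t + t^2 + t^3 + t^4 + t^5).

(1 + t^4 + t^5) has coefficients 1,0,0,0,1,1 for degrees 0…5.
(1 + t^2)^4 has coefficients 1,0,4,0,6,0,4,0,1,0,0,0 for degrees 0…11.
Multiplying by (1 + t + t^2 + t^3) gives running coefficients 1,1,5,5,10,10,10,10,5,5,1,1 for degrees 0…11.
Finally multiplying by (1 + t + t^2 + t^3 + t^4 + t^5), the product of all factors after the first has coefficients 1,2,7,12,22,32,41,50,50,50,41,32 for degrees 0…11.
[t^11] = 1·32 + 1·50 + 1·41 = 123.

123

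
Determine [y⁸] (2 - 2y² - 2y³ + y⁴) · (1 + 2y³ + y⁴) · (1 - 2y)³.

(2 - 2y² - 2y³ + y⁴) has coefficients 2,0,-2,-2,1 for degrees 0…4.
(1 + 2y³ + y⁴) has coefficients 1,0,0,2,1,0,0,0,0 for degrees 0…8.
Finally multiplying by (1 - 2y)³, the product of all factors after the first has coefficients 1,-6,12,-6,-11,18,-4,-8,0 for degrees 0…8.
[y⁸] = 2·0 − 2·(-4) − 2·18 + 1·(-11) = -39.

-39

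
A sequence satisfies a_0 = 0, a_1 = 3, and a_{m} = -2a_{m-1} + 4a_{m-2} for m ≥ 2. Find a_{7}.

2496

The ordinary generating function has denominator 1 + 2x - 4x^2.
Iterating the recurrence: a_0,…,a_{7} = 0, 3, -6, 24, -72, 240, -768, 2496.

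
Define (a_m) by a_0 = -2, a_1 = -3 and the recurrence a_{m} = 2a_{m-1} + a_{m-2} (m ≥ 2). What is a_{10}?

-9104

The ordinary generating function has denominator 1 - 2z - z^2.
Iterating the recurrence: a_0,…,a_{10} = -2, -3, -8, -19, -46, -111, -268, -647, -1562, -3771, -9104.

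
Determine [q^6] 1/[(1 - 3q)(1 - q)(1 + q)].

Partial fractions give a closed form: a_n = (9/8)·3^n + (-1/4)·1^n + (1/8)·(-1)^n.
At n = 6: a_6 = 820.

820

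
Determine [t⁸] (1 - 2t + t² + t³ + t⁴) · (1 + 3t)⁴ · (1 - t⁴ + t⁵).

(1 - 2t + t² + t³ + t⁴) has coefficients 1,-2,1,1,1 for degrees 0…4.
(1 + 3t)⁴ has coefficients 1,12,54,108,81,0,0,0,0 for degrees 0…8.
Finally multiplying by (1 - t⁴ + t⁵), the product of all factors after the first has coefficients 1,12,54,108,80,-11,-42,-54,27 for degrees 0…8.
[t⁸] = 1·27 − 2·(-54) + 1·(-42) + 1·(-11) + 1·80 = 162.

162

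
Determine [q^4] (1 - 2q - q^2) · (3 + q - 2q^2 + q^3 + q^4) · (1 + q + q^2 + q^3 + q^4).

(1 - 2q - q^2) has coefficients 1,-2,-1 for degrees 0…2.
(3 + q - 2q^2 + q^3 + q^4) has coefficients 3,1,-2,1,1 for degrees 0…4.
Finally multiplying by (1 + q + q^2 + q^3 + q^4), the product of all factors after the first has coefficients 3,4,2,3,4 for degrees 0…4.
[q^4] = 1·4 − 2·3 − 1·2 = -4.

-4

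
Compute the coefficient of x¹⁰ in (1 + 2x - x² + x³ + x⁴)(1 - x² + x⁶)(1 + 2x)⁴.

(1 + 2x - x² + x³ + x⁴) has coefficients 1,2,-1,1,1 for degrees 0…4.
(1 - x² + x⁶) has coefficients 1,0,-1,0,0,0,1,0,0,0,0 for degrees 0…10.
Finally multiplying by (1 + 2x)⁴, the product of all factors after the first has coefficients 1,8,23,24,-8,-32,-15,8,24,32,16 for degrees 0…10.
[x¹⁰] = 1·16 + 2·32 − 1·24 + 1·8 + 1·(-15) = 49.

49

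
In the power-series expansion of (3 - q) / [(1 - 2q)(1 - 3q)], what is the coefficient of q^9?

Partial fractions give a closed form: a_n = (-5)·2^n + (8)·3^n.
At n = 9: a_9 = 154904.

154904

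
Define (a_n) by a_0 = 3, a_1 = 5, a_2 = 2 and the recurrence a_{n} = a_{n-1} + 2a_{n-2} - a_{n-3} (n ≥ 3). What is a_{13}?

2241

The ordinary generating function has denominator 1 - x - 2x^2 + x^3.
Iterating the recurrence: a_0,…,a_{13} = 3, 5, 2, 9, 8, 24, 31, 71, 109, 220, 367, 698, 1212, 2241.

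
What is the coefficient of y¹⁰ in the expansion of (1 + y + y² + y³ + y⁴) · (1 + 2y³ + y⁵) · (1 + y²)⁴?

35

(1 + y + y² + y³ + y⁴) has coefficients 1,1,1,1,1 for degrees 0…4.
(1 + 2y³ + y⁵) has coefficients 1,0,0,2,0,1,0,0,0,0,0 for degrees 0…10.
Finally multiplying by (1 + y²)⁴, the product of all factors after the first has coefficients 1,0,4,2,6,9,4,16,1,14,0 for degrees 0…10.
[y¹⁰] = 1·0 + 1·14 + 1·1 + 1·16 + 1·4 = 35.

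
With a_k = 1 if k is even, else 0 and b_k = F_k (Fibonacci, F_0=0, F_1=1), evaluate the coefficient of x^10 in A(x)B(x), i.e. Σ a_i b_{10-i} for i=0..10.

88

The convolution is the x^10 coefficient of A(x)B(x).
Σ = 1·55 + 0·34 + 1·21 + 0·13 + 1·8 + 0·5 + 1·3 + 0·2 + 1·1 + 0·1 + 1·0 = 88.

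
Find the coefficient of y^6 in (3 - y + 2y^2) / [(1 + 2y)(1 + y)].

The denominator gives the recurrence a_n = −3a_(n−1) − 2a_(n−2) for n ≥ 3; the numerator fixes a_0 = 3, a_1 = -10, a_2 = 26.
Iterating: 3, -10, 26, -58, 122, -250, 506, so a_6 = 506.

506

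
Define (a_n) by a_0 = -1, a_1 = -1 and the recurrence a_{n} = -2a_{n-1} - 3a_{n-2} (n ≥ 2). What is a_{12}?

The ordinary generating function has denominator 1 + 2t + 3t^2.
Iterating the recurrence: a_0,…,a_{12} = -1, -1, 5, -7, -1, 23, -43, 17, 95, -241, 197, 329, -1249.

-1249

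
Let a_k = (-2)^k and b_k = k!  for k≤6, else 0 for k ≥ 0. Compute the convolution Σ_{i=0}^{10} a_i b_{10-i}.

9472

The convolution is the t^10 coefficient of A(t)B(t).
Σ = 1·0 − 2·0 + 4·0 − 8·0 + 16·720 − 32·120 + 64·24 − 128·6 + 256·2 − 512·1 + 1024·1 = 9472.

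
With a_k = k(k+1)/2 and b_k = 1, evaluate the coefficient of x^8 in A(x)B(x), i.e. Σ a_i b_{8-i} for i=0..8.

120

Write out a_i and b_{8-i} for i = 0,…,8 and sum the products.
Σ = 0·1 + 1·1 + 3·1 + 6·1 + 10·1 + 15·1 + 21·1 + 28·1 + 36·1 = 120.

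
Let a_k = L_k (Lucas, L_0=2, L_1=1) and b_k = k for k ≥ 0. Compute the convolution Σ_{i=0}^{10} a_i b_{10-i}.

This is [x^10] in the product of the two ordinary generating functions.
Σ = 2·10 + 1·9 + 3·8 + 4·7 + 7·6 + 11·5 + 18·4 + 29·3 + 47·2 + 76·1 + 123·0 = 507.

507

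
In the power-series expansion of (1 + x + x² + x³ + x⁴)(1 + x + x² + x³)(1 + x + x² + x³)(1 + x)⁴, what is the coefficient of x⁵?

(1 + x + x² + x³ + x⁴) has coefficients 1,1,1,1,1 for degrees 0…4.
(1 + x + x² + x³) has coefficients 1,1,1,1,0,0 for degrees 0…5.
Multiplying by (1 + x + x² + x³) gives running coefficients 1,2,3,4,3,2 for degrees 0…5.
Finally multiplying by (1 + x)⁴, the product of all factors after the first has coefficients 1,6,17,32,46,52 for degrees 0…5.
[x⁵] = 1·52 + 1·46 + 1·32 + 1·17 + 1·6 = 153.

153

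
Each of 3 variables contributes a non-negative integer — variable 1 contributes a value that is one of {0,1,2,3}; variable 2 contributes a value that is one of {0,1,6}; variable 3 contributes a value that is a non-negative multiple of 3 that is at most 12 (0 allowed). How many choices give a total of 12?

The generating function for the choices is (1 + x + x^2 + x^3)·(1 + x + x^6)·(1 + x^3 + x^6 + x^9 + x^12); the count is [x^12].
(1 + x + x^2 + x^3) has coefficients 1,1,1,1 for degrees 0…3.
(1 + x + x^6) has coefficients 1,1,0,0,0,0,1,0,0,0,0,0,0 for degrees 0…12.
Finally multiplying by (1 + x^3 + x^6 + x^9 + x^12), the product of all factors after the first has coefficients 1,1,0,1,1,0,2,1,0,2,1,0,2 for degrees 0…12.
[x^12] = 1·2 + 1·0 + 1·1 + 1·2 = 5.

5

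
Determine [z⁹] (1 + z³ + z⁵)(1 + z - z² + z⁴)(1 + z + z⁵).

3

(1 + z³ + z⁵) has coefficients 1,0,0,1,0,1 for degrees 0…5.
(1 + z - z² + z⁴) has coefficients 1,1,-1,0,1,0,0,0,0,0 for degrees 0…9.
Finally multiplying by (1 + z + z⁵), the product of all factors after the first has coefficients 1,2,0,-1,1,2,1,-1,0,1 for degrees 0…9.
[z⁹] = 1·1 + 1·1 + 1·1 = 3.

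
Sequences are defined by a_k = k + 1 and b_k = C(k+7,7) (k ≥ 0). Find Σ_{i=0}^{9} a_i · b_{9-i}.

Write out a_i and b_{9-i} for i = 0,…,9 and sum the products.
Σ = 1·11440 + 2·6435 + 3·3432 + 4·1716 + 5·792 + 6·330 + 7·120 + 8·36 + 9·8 + 10·1 = 48620.

48620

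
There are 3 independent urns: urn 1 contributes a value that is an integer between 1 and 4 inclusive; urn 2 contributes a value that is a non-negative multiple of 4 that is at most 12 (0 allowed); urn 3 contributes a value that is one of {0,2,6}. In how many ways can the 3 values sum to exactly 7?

The generating function for the choices is (z + z^2 + z^3 + z^4)·(1 + z^4 + z^8 + z^12)·(1 + z^2 + z^6); the count is [z^7].
(z + z^2 + z^3 + z^4) has coefficients 0,1,1,1,1 for degrees 0…4.
(1 + z^4 + z^8 + z^12) has coefficients 1,0,0,0,1,0,0,0 for degrees 0…7.
Finally multiplying by (1 + z^2 + z^6), the product of all factors after the first has coefficients 1,0,1,0,1,0,2,0 for degrees 0…7.
[z^7] = 1·2 + 1·0 + 1·1 + 1·0 = 3.

3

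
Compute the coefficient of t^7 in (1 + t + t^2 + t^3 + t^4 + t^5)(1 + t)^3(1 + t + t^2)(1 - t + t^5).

8

(1 + t + t^2 + t^3 + t^4 + t^5) has coefficients 1,1,1,1,1,1 for degrees 0…5.
(1 + t)^3 has coefficients 1,3,3,1,0,0,0,0 for degrees 0…7.
Multiplying by (1 + t + t^2) gives running coefficients 1,4,7,7,4,1,0,0 for degrees 0…7.
Finally multiplying by (1 - t + t^5), the product of all factors after the first has coefficients 1,3,3,0,-3,-2,3,7 for degrees 0…7.
[t^7] = 1·7 + 1·3 + 1·(-2) + 1·(-3) + 1·0 + 1·3 = 8.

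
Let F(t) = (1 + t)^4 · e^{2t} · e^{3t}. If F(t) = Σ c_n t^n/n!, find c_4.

The EGF product rule gives c_4 = Σ_{k_1+k_2+k_3=4} C(4; k_1,k_2,k_3) · ∏ g_i(k_i), where (1+t)^4 gives the falling factorial (4)_k; e^{2t} gives (2)^k; e^{3t} gives (3)^k.
g_1(k) for k = 0…4: 1, 4, 12, 24, 24.
g_2(k) for k = 0…4: 1, 2, 4, 8, 16.
g_3(k) for k = 0…4: 1, 3, 9, 27, 81.
First combine the last two factors: h(k) = Σ_j C(k,j)·g_2(j)·g_3(k−j) for k = 0…4: 1, 5, 25, 125, 625.
c_4 = Σ_k C(4,k)·g_1(k)·h(4−k) = 1·1·625 + 4·4·125 + 6·12·25 + 4·24·5 + 1·24·1 = 625 + 2000 + 1800 + 480 + 24 = 4929.

4929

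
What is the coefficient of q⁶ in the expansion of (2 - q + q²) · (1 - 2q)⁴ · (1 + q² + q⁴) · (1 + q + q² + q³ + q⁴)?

(2 - q + q²) has coefficients 2,-1,1 for degrees 0…2.
(1 - 2q)⁴ has coefficients 1,-8,24,-32,16,0,0 for degrees 0…6.
Multiplying by (1 + q² + q⁴) gives running coefficients 1,-8,25,-40,41,-40,40 for degrees 0…6.
Finally multiplying by (1 + q + q² + q³ + q⁴), the product of all factors after the first has coefficients 1,-7,18,-22,19,-22,26 for degrees 0…6.
[q⁶] = 2·26 − 1·(-22) + 1·19 = 93.

93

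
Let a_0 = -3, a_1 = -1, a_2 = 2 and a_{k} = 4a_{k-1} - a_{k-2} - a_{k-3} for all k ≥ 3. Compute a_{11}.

The ordinary generating function has denominator 1 - 4q + q^2 + q^3.
Iterating the recurrence: a_0,…,a_{11} = -3, -1, 2, 12, 47, 174, 637, 2327, 8497, 31024, 113272, 413567.

413567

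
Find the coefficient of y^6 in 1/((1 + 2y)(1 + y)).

Partial fractions give a closed form: a_n = (2)·(-2)^n + (-1)·(-1)^n.
At n = 6: a_6 = 127.

127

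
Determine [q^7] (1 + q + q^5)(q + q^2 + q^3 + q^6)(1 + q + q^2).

4

(1 + q + q^5) has coefficients 1,1,0,0,0,1 for degrees 0…5.
(q + q^2 + q^3 + q^6) has coefficients 0,1,1,1,0,0,1,0 for degrees 0…7.
Finally multiplying by (1 + q + q^2), the product of all factors after the first has coefficients 0,1,2,3,2,1,1,1 for degrees 0…7.
[q^7] = 1·1 + 1·1 + 1·2 = 4.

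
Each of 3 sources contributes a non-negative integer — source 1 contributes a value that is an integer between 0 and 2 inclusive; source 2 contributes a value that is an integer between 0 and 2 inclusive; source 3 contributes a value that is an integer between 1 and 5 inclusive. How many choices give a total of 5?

The generating function for the choices is (1 + y + y²)·(1 + y + y²)·(y + y² + y³ + y⁴ + y⁵); the count is [y⁵].
(1 + y + y²) has coefficients 1,1,1 for degrees 0…2.
(1 + y + y²) has coefficients 1,1,1,0,0,0 for degrees 0…5.
Finally multiplying by (y + y² + y³ + y⁴ + y⁵), the product of all factors after the first has coefficients 0,1,2,3,3,3 for degrees 0…5.
[y⁵] = 1·3 + 1·3 + 1·3 = 9.

9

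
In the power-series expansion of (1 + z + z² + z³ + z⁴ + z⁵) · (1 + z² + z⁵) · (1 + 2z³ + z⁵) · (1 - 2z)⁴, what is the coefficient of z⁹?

31

(1 + z + z² + z³ + z⁴ + z⁵) has coefficients 1,1,1,1,1,1 for degrees 0…5.
(1 + z² + z⁵) has coefficients 1,0,1,0,0,1,0,0,0,0 for degrees 0…9.
Multiplying by (1 + 2z³ + z⁵) gives running coefficients 1,0,1,2,0,4,0,1,2,0 for degrees 0…9.
Finally multiplying by (1 - 2z)⁴, the product of all factors after the first has coefficients 1,-8,25,-38,24,20,-80,129,-134,72 for degrees 0…9.
[z⁹] = 1·72 + 1·(-134) + 1·129 + 1·(-80) + 1·20 + 1·24 = 31.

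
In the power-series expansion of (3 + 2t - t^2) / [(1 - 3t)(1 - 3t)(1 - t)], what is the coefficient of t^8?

The denominator gives the recurrence a_n = 7a_(n−1) − 15a_(n−2) + 9a_(n−3) for n ≥ 3; the numerator fixes a_0 = 3, a_1 = 23, a_2 = 115.
Iterating: 3, 23, 115, 487, 1891, 6967, 24787, 86023, 293059, so a_8 = 293059.

293059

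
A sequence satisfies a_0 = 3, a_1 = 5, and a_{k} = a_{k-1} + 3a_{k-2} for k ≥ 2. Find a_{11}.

23846

The ordinary generating function has denominator 1 - t - 3t^2.
Iterating the recurrence: a_0,…,a_{11} = 3, 5, 14, 29, 71, 158, 371, 845, 1958, 4493, 10367, 23846.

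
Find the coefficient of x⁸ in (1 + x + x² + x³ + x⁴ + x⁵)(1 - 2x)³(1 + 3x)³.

(1 + x + x² + x³ + x⁴ + x⁵) has coefficients 1,1,1,1,1,1 for degrees 0…5.
(1 - 2x)³ has coefficients 1,-6,12,-8,0,0,0,0,0 for degrees 0…8.
Finally multiplying by (1 + 3x)³, the product of all factors after the first has coefficients 1,3,-15,-35,90,108,-216,0,0 for degrees 0…8.
[x⁸] = 1·0 + 1·0 + 1·(-216) + 1·108 + 1·90 + 1·(-35) = -53.

-53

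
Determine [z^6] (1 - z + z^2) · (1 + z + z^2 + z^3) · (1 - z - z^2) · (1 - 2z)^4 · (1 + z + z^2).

-3

(1 - z + z^2) has coefficients 1,-1,1 for degrees 0…2.
(1 + z + z^2 + z^3) has coefficients 1,1,1,1,0,0,0 for degrees 0…6.
Multiplying by (1 - z - z^2) gives running coefficients 1,0,-1,-1,-2,-1,0 for degrees 0…6.
Multiplying by (1 - 2z)^4 gives running coefficients 1,-8,23,-25,-2,23,-24 for degrees 0…6.
Finally multiplying by (1 + z + z^2), the product of all factors after the first has coefficients 1,-7,16,-10,-4,-4,-3 for degrees 0…6.
[z^6] = 1·(-3) − 1·(-4) + 1·(-4) = -3.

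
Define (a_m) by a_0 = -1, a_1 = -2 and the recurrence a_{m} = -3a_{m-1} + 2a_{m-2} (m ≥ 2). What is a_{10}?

The ordinary generating function has denominator 1 + 3q - 2q^2.
Iterating the recurrence: a_0,…,a_{10} = -1, -2, 4, -16, 56, -200, 712, -2536, 9032, -32168, 114568.

114568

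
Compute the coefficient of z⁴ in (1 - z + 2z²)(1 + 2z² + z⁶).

4

(1 - z + 2z²) has coefficients 1,-1,2 for degrees 0…2.
(1 + 2z² + z⁶) has coefficients 1,0,2,0,0 for degrees 0…4.
[z⁴] = 1·0 − 1·0 + 2·2 = 4.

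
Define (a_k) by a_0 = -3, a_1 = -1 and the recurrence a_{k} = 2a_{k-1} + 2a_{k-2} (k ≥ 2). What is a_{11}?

-58400

The ordinary generating function has denominator 1 - 2x - 2x^2.
Iterating the recurrence: a_0,…,a_{11} = -3, -1, -8, -18, -52, -140, -384, -1048, -2864, -7824, -21376, -58400.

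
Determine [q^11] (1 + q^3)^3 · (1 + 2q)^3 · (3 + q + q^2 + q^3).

103

(1 + q^3)^3 has coefficients 1,0,0,3,0,0,3,0,0,1 for degrees 0…9.
(1 + 2q)^3 has coefficients 1,6,12,8,0,0,0,0,0,0,0,0 for degrees 0…11.
Finally multiplying by (3 + q + q^2 + q^3), the product of all factors after the first has coefficients 3,19,43,43,26,20,8,0,0,0,0,0 for degrees 0…11.
[q^11] = 1·0 + 3·0 + 3·20 + 1·43 = 103.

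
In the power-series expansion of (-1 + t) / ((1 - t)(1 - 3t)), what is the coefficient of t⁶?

The denominator gives the recurrence a_n = 4a_(n−1) − 3a_(n−2) for n ≥ 3; the numerator fixes a_0 = -1, a_1 = -3, a_2 = -9.
Iterating: -1, -3, -9, -27, -81, -243, -729, so a_6 = -729.

-729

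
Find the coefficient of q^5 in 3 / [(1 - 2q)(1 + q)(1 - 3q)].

1512

The denominator gives the recurrence a_n = 4a_(n−1) − a_(n−2) − 6a_(n−3) for n ≥ 3; the numerator fixes a_0 = 3, a_1 = 12, a_2 = 45.
Iterating: 3, 12, 45, 150, 483, 1512, so a_5 = 1512.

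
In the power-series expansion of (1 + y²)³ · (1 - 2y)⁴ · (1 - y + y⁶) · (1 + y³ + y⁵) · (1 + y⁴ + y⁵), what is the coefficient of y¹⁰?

(1 + y²)³ has coefficients 1,0,3,0,3,0,1 for degrees 0…6.
(1 - 2y)⁴ has coefficients 1,-8,24,-32,16,0,0,0,0,0,0 for degrees 0…10.
Multiplying by (1 - y + y⁶) gives running coefficients 1,-9,32,-56,48,-16,1,-8,24,-32,16 for degrees 0…10.
Multiplying by (1 + y³ + y⁵) gives running coefficients 1,-9,32,-55,39,17,-64,72,-48,17,-8 for degrees 0…10.
Finally multiplying by (1 + y⁴ + y⁵), the product of all factors after the first has coefficients 1,-9,32,-55,40,9,-41,49,-64,73,-55 for degrees 0…10.
[y¹⁰] = 1·(-55) + 3·(-64) + 3·(-41) + 1·40 = -330.

-330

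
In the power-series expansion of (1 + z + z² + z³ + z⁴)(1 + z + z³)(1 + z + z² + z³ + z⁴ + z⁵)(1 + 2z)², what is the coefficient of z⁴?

63

(1 + z + z² + z³ + z⁴) has coefficients 1,1,1,1,1 for degrees 0…4.
(1 + z + z³) has coefficients 1,1,0,1,0 for degrees 0…4.
Multiplying by (1 + z + z² + z³ + z⁴ + z⁵) gives running coefficients 1,2,2,3,3 for degrees 0…4.
Finally multiplying by (1 + 2z)², the product of all factors after the first has coefficients 1,6,14,19,23 for degrees 0…4.
[z⁴] = 1·23 + 1·19 + 1·14 + 1·6 + 1·1 = 63.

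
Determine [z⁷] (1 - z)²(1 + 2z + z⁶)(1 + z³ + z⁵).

-5

(1 - z)² has coefficients 1,-2,1 for degrees 0…2.
(1 + 2z + z⁶) has coefficients 1,2,0,0,0,0,1,0 for degrees 0…7.
Finally multiplying by (1 + z³ + z⁵), the product of all factors after the first has coefficients 1,2,0,1,2,1,3,0 for degrees 0…7.
[z⁷] = 1·0 − 2·3 + 1·1 = -5.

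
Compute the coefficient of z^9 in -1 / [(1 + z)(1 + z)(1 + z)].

The denominator gives the recurrence a_n = −3a_(n−1) − 3a_(n−2) − a_(n−3) for n ≥ 3; the numerator fixes a_0 = -1, a_1 = 3, a_2 = -6.
Iterating: -1, 3, -6, 10, -15, 21, -28, 36, -45, 55, so a_9 = 55.

55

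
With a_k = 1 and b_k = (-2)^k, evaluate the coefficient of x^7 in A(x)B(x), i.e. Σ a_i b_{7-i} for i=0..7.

Write out a_i and b_{7-i} for i = 0,…,7 and sum the products.
Σ = 1·(-128) + 1·64 + 1·(-32) + 1·16 + 1·(-8) + 1·4 + 1·(-2) + 1·1 = -85.

-85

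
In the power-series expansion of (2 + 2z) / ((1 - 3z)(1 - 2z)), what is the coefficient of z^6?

Partial fractions give a closed form: a_n = (8)·3^n + (-6)·2^n.
At n = 6: a_6 = 5448.

5448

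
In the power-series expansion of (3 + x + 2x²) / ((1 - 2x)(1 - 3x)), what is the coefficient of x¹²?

The denominator gives the recurrence a_n = 5a_(n−1) − 6a_(n−2) for n ≥ 3; the numerator fixes a_0 = 3, a_1 = 16, a_2 = 64.
Iterating: 3, 16, 64, 224, 736, 2336, 7264, 22304, 67936, 205856, 621664, 1873184, 5635936, so a_12 = 5635936.

5635936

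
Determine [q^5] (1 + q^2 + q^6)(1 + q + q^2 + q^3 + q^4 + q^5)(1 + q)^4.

31

(1 + q^2 + q^6) has coefficients 1,0,1,0,0,0 for degrees 0…5.
(1 + q + q^2 + q^3 + q^4 + q^5) has coefficients 1,1,1,1,1,1 for degrees 0…5.
Finally multiplying by (1 + q)^4, the product of all factors after the first has coefficients 1,5,11,15,16,16 for degrees 0…5.
[q^5] = 1·16 + 1·15 = 31.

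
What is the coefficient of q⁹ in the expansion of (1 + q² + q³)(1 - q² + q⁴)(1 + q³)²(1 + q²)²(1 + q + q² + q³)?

16

(1 + q² + q³) has coefficients 1,0,1,1 for degrees 0…3.
(1 - q² + q⁴) has coefficients 1,0,-1,0,1,0,0,0,0,0 for degrees 0…9.
Multiplying by (1 + q³)² gives running coefficients 1,0,-1,2,1,-2,1,2,-1,0 for degrees 0…9.
Multiplying by (1 + q²)² gives running coefficients 1,0,1,2,0,2,2,0,2,2 for degrees 0…9.
Finally multiplying by (1 + q + q² + q³), the product of all factors after the first has coefficients 1,1,2,4,3,5,6,4,6,6 for degrees 0…9.
[q⁹] = 1·6 + 1·4 + 1·6 = 16.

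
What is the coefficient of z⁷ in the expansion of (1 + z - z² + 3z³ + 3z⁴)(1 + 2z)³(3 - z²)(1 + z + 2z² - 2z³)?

(1 + z - z² + 3z³ + 3z⁴) has coefficients 1,1,-1,3,3 for degrees 0…4.
(1 + 2z)³ has coefficients 1,6,12,8,0,0,0,0 for degrees 0…7.
Multiplying by (3 - z²) gives running coefficients 3,18,35,18,-12,-8,0,0 for degrees 0…7.
Finally multiplying by (1 + z + 2z² - 2z³), the product of all factors after the first has coefficients 3,21,59,83,40,-54,-68,8 for degrees 0…7.
[z⁷] = 1·8 + 1·(-68) − 1·(-54) + 3·40 + 3·83 = 363.

363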